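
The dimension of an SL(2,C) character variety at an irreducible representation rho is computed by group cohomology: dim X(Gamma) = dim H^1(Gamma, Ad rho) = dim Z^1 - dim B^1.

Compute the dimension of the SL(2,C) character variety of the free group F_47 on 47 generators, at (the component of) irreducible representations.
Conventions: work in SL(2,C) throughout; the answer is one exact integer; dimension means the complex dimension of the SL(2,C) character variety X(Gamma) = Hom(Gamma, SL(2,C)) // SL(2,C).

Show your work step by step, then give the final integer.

Gamma = F_47 has 47 generators and no relators.
So Z^1 = (sl_2)^47 in full: dim Z^1 = 141.
At an irreducible rho the centralizer of the image in sl_2 is 0, so the coboundary map sl_2 -> Z^1 is injective: dim B^1 = 3.
dim X = dim H^1 = dim Z^1 - dim B^1 = 141 - 3 = 138.

138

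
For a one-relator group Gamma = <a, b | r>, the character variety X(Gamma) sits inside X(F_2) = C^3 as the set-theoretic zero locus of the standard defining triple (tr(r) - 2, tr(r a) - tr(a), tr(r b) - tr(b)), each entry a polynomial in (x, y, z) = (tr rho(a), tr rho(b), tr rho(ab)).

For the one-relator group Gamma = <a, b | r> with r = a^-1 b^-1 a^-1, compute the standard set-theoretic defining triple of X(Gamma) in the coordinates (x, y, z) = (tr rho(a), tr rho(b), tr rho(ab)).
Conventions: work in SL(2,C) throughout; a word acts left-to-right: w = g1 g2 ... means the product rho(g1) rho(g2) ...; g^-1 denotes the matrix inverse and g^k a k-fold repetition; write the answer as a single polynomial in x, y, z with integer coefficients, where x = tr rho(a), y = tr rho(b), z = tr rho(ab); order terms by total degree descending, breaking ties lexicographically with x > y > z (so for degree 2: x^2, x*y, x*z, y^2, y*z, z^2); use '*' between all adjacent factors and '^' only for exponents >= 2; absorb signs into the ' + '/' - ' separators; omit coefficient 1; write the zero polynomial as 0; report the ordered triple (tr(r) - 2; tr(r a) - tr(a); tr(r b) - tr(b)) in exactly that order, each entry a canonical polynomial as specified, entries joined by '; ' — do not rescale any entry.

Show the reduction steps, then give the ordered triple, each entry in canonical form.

x*z - y - 2; -x + z; x*y*z - y^2 - z^2 - y + 2

trace(a^-1) = trace(a) = x
trace(a^-1 b) = trace(b) trace(a) - trace(b a)   [inverse elimination on a] = x*y - z
so trace(b^-1 a^-1) = trace(a^-1) trace(b) - trace(a^-1 b)   [inverse elimination on b] = z
trace(a^-1 b^-1 a^-1) = trace(b^-1 a^-1) trace(a) - trace(b^-1)   [inverse elimination on a] = x*z - y
so trace(a^-1 b a^-1) = trace(b a^-1) trace(a) - trace(b) = x^2*y - x*z - y
so trace(b^2) = trace(b) trace(b) - trace(1) = y^2 - 2
so trace(b^2 a) = trace(b) trace(a b) - trace(a) = y*z - x
reduce: trace(b a^-1 b) = trace(b^2) trace(a) - trace(b^2 a) = x*y^2 - y*z - x
reduce: trace(b a b a) = trace(a b) trace(a b) - trace(1) = z^2 - 2
reduce: trace(b a^-1 b a) = trace(b a b) trace(a) - trace(b a b a) = x*y*z - x^2 - z^2 + 2
so trace(a^-1 b a^-1 b) = trace(b a^-1 b) trace(a) - trace(b a^-1 b a) = x^2*y^2 - 2*x*y*z + z^2 - 2
trace(a^-1 b^-1 a^-1 b) = trace(a^-1 b a^-1) trace(b) - trace(a^-1 b a^-1 b) = x*y*z - y^2 - z^2 + 2
assemble the triple (trace(r) - 2; trace(r a) - x; trace(r b) - y)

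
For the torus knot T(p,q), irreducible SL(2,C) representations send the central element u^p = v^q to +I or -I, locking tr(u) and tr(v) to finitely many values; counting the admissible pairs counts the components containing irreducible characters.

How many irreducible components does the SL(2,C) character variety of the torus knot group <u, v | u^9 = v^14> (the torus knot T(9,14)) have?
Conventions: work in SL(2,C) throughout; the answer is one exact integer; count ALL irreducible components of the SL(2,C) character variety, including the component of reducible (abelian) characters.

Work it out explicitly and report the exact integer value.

53

Gamma = < u, v | u^9 = v^14 > (torus knot T(9,14)); the central element u^9 = v^14 acts as +I or -I in any irreducible SL(2,C) representation.
So on each irreducible component the traces are pinned: tr(u) = 2*cos(pi*alpha/9) with 1 <= alpha <= 8, tr(v) = 2*cos(pi*beta/14) with 1 <= beta <= 13.
u^9 = (-1)^alpha I and v^14 = (-1)^beta I must agree, so alpha and beta have equal parity.
count pairs: odd alpha (4 choices) x odd beta (7), plus even alpha (4) x even beta (6): 4*7 + 4*6 = 52.
That is 52 components of irreducible characters, and with the reducible (abelian) component the total is 53.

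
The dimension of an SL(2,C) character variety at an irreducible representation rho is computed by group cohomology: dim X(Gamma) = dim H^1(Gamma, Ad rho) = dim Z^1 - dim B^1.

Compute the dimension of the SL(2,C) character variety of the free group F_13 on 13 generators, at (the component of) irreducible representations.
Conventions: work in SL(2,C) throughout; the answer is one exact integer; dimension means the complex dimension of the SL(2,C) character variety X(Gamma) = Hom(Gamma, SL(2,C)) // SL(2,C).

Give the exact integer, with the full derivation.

The free group F_13: 13 generators, no relators.
So Z^1 = (sl_2)^13 in full: dim Z^1 = 39.
At an irreducible rho the centralizer of the image in sl_2 is 0, so the coboundary map sl_2 -> Z^1 is injective: dim B^1 = 3.
Therefore dim X = 39 - 3 = 36.

36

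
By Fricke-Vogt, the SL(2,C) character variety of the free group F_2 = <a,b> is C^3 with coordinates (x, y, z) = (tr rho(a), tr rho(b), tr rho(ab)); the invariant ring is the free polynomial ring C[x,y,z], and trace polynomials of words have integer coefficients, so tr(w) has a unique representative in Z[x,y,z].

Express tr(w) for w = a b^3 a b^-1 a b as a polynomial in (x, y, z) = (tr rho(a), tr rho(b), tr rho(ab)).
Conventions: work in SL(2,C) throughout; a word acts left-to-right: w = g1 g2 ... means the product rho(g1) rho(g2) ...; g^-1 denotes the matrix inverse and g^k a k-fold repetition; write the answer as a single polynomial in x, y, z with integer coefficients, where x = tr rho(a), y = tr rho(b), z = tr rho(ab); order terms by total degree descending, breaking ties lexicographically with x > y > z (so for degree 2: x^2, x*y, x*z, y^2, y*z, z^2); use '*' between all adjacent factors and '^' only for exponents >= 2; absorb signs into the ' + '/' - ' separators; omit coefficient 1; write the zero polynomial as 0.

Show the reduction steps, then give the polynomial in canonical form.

trace(b a b a) = trace(a b) trace(a b) - trace(1)  (split on a) = z^2 - 2
trace(b a b) = trace(b) trace(a b) - trace(a)  (reduce the b square) = y*z - x
trace(a^2 b a b) = trace(a) trace(b a b a) - trace(b a b)  (reduce the a square) = x*z^2 - y*z - x
trace(a b a) = trace(a) trace(b a) - trace(b)  (reduce the a square) = x*z - y
trace(a^2 b a) = trace(a) trace(a b a) - trace(a b)  (reduce the a square) = x^2*z - x*y - z
trace(a^2 b a b^2) = trace(b) trace(a^2 b a b) - trace(a^2 b a)  (reduce the b square) = x*y*z^2 - x^2*z - y^2*z + z
trace(a b a b^3 a) = trace(b) trace(a^2 b a b^2) - trace(a^2 b a b)  (reduce the b square) = x*y^2*z^2 - x^2*y*z - y^3*z - x*z^2 + 2*y*z + x
trace(a b a b a b) = trace(a b a b) trace(a b) - trace(b a)  (split on a) = z^3 - 3*z
trace(a b a b a b^2) = trace(b) trace(a b a b a b) - trace(a b a b a)  (reduce the b square) = y*z^3 - x*z^2 - 2*y*z + x
trace(a b a b^3 a b) = trace(b) trace(a b a b a b^2) - trace(a b a b a b)  (reduce the b square) = y^2*z^3 - x*y*z^2 - 2*y^2*z - z^3 + x*y + 3*z
trace(a b^3 a b^-1 a b) = trace(a b a b^3 a) trace(b) - trace(a b a b^3 a b)  (eliminate b^-1) = x*y^3*z^2 - x^2*y^2*z - y^4*z - y^2*z^3 + 4*y^2*z + z^3 - 3*z

x*y^3*z^2 - x^2*y^2*z - y^4*z - y^2*z^3 + 4*y^2*z + z^3 - 3*z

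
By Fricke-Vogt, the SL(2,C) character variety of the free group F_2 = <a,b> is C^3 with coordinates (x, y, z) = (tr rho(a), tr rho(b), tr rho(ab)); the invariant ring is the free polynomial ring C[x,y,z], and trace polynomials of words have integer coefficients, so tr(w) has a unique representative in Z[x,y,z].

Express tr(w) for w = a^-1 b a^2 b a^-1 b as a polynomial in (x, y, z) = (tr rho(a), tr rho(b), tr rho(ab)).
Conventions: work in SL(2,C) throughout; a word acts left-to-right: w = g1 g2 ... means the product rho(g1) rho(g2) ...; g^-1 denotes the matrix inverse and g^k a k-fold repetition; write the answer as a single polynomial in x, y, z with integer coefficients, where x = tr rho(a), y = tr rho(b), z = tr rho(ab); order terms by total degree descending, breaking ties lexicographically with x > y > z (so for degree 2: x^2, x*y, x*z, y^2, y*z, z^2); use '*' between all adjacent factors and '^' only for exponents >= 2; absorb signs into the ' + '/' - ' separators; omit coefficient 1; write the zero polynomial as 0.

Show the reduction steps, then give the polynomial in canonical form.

x^3*y^2*z - x^4*y - x^2*y^3 - 2*x^2*y*z^2 + x^3*z + 2*x*y^2*z + x*z^3 + 3*x^2*y - y*z^2 - 4*x*z + y

trace(b^2 a) = trace(b) trace(a b) - trace(a) = y*z - x
trace(b^2) = trace(b) trace(b) - trace(1) = y^2 - 2
trace(a^2 b^2) = trace(a) trace(b^2 a) - trace(b^2) = x*y*z - x^2 - y^2 + 2
trace(a^2 b) = trace(a) trace(b a) - trace(b) = x*z - y
trace(b^2 a^2 b) = trace(b) trace(a^2 b^2) - trace(a^2 b) = x*y^2*z - x^2*y - y^3 - x*z + 3*y
trace(a b a b) = trace(b a) trace(b a) - trace(1) = z^2 - 2
trace(b a b^2 a) = trace(b) trace(a b a b) - trace(a b a) = y*z^2 - x*z - y
trace(b a b^2) = trace(b) trace(a b^2) - trace(a b) = y^2*z - x*y - z
trace(b^2 a^2 b a) = trace(a) trace(b a b^2 a) - trace(b a b^2) = x*y*z^2 - x^2*z - y^2*z + z
trace(b a^2 b a^-1 b) = trace(b^2 a^2 b) trace(a) - trace(b^2 a^2 b a) = x^2*y^2*z - x^3*y - x*y^3 - x*y*z^2 + y^2*z + 3*x*y - z
trace(b a b a^2 b) = trace(a) trace(b^2 a b a) - trace(b^2 a b) = x*y*z^2 - x^2*z - y^2*z + z
trace(b a b a b a) = trace(b a) trace(b a b a) - trace(b^-1 a^-1) = z^3 - 3*z
trace(b a b a^2 b a) = trace(a) trace(b a b a b a) - trace(b a b a b) = x*z^3 - y*z^2 - 2*x*z + y
trace(b a^2 b a^-1 b a) = trace(b a b a^2 b) trace(a) - trace(b a b a^2 b a) = x^2*y*z^2 - x^3*z - x*y^2*z - x*z^3 + y*z^2 + 3*x*z - y
trace(a^-1 b a^2 b a^-1 b) = trace(b a^2 b a^-1 b) trace(a) - trace(b a^2 b a^-1 b a) = x^3*y^2*z - x^4*y - x^2*y^3 - 2*x^2*y*z^2 + x^3*z + 2*x*y^2*z + x*z^3 + 3*x^2*y - y*z^2 - 4*x*z + y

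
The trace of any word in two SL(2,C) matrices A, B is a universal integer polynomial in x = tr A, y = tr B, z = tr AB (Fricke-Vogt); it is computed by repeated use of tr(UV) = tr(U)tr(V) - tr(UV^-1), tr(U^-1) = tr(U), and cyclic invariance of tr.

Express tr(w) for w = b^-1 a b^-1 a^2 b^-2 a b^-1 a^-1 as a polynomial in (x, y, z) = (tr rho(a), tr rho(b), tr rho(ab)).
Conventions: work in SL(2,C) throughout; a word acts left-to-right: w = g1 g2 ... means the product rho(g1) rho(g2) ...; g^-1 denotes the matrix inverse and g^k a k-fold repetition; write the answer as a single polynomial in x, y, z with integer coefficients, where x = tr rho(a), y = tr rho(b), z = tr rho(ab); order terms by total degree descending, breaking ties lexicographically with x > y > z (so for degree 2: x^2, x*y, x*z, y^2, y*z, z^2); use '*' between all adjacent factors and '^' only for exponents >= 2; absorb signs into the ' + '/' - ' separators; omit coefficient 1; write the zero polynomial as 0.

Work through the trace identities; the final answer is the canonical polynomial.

x^4*y^4*z - x^5*y^3 - 3*x^3*y^3*z^2 + x^4*y^2*z - x^2*y^4*z + 3*x^2*y^2*z^3 + x^5*y + 3*x^3*y^3 + x^3*y*z^2 + 2*x*y^3*z^2 - x*y*z^4 - x^4*z - 4*x^2*y^2*z - x^2*z^3 - y^2*z^3 - 4*x^3*y - 2*x*y^3 + 4*x^2*z + 2*y^2*z + z^3 + 4*x*y - 3*z

tr(a^2) = tr(a) * tr(a) - tr(1) = x^2 - 2
tr(a^3) = tr(a) * tr(a^2) - tr(a) = x^3 - 3*x
tr(b a^2) = tr(a) * tr(b a) - tr(b) = x*z - y
tr(a^3 b) = tr(a) * tr(b a^2) - tr(b a) = x^2*z - x*y - z
tr(a^3 b^-1) = tr(a^3) * tr(b) - tr(a^3 b) = x^3*y - x^2*z - 2*x*y + z
tr(a^2 b^-2 a) = tr(a^3 b^-1) * tr(b) - tr(a^3) = x^3*y^2 - x^2*y*z - x^3 - 2*x*y^2 + y*z + 3*x
tr(b a b a) = tr(b a) * tr(b a) - tr(1)   [split at repeated b] = z^2 - 2
tr(b a b) = tr(b) * tr(a b) - tr(a) = y*z - x
tr(a b a^2 b) = tr(a) * tr(b a b a) - tr(b a b) = x*z^2 - y*z - x
tr(a b a^2 b^-1) = tr(a b a^2) * tr(b) - tr(a b a^2 b) = x^2*y*z - x*y^2 - x*z^2 + x
tr(a^2 b^-2 a b) = tr(a b a^2 b^-1) * tr(b) - tr(a b a^2) = x^2*y^2*z - x*y^3 - x*y*z^2 - x^2*z + 2*x*y + z
tr(a b^-1 a^2 b^-2) = tr(a^2 b^-2 a) * tr(b) - tr(a^2 b^-2 a b) = x^3*y^3 - 2*x^2*y^2*z - x^3*y - x*y^3 + x*y*z^2 + x^2*z + y^2*z + x*y - z
tr(a b^-1 a^2 b) = tr(a^2 b a) * tr(b) - tr(a^2 b a b) = x^2*y*z - x*y^2 - x*z^2 + x
tr(a b^-1 a^2 b^-1) = tr(a b^-1 a^2) * tr(b) - tr(a b^-1 a^2 b) = x^3*y^2 - 2*x^2*y*z - x*y^2 + x*z^2 + y*z - x
tr(b^-1 a b^-1 a^2 b^-2) = tr(a b^-1 a^2 b^-2) * tr(b) - tr(a b^-1 a^2 b^-1) = x^3*y^4 - 2*x^2*y^3*z - 2*x^3*y^2 - x*y^4 + x*y^2*z^2 + 3*x^2*y*z + y^3*z + 2*x*y^2 - x*z^2 - 2*y*z + x
tr(a b^2 a^2) = tr(b) * tr(a^3 b) - tr(a^3) = x^2*y*z - x^3 - x*y^2 - y*z + 3*x
tr(a b^2 a) = tr(b) * tr(a^2 b) - tr(a^2) = x*y*z - x^2 - y^2 + 2
tr(a b^2 a^3) = tr(a) * tr(a b^2 a^2) - tr(a b^2 a) = x^3*y*z - x^4 - x^2*y^2 - 2*x*y*z + 4*x^2 + y^2 - 2
tr(a^3 b a b) = tr(a) * tr(b a b a^2) - tr(b a b a) = x^2*z^2 - x*y*z - x^2 - z^2 + 2
tr(a^3 b a) = tr(a) * tr(a^2 b a) - tr(a^2 b) = x^3*z - x^2*y - 2*x*z + y
tr(a b^2 a^3 b) = tr(b) * tr(a^3 b a b) - tr(a^3 b a) = x^2*y*z^2 - x^3*z - x*y^2*z - y*z^2 + 2*x*z + y
tr(b a^3 b^-1 a b) = tr(a b^2 a^3) * tr(b) - tr(a b^2 a^3 b) = x^3*y^2*z - x^4*y - x^2*y^3 - x^2*y*z^2 + x^3*z - x*y^2*z + 4*x^2*y + y^3 + y*z^2 - 2*x*z - 3*y
tr(a b a b a^3) = tr(a) * tr(a b a b a^2) - tr(a b a b a) = x^3*z^2 - x^2*y*z - x^3 - 2*x*z^2 + y*z + 3*x
tr(b a b a b a) = tr(b a b a) * tr(b a) - tr(a b)   [split at repeated b] = z^3 - 3*z
tr(b a b a b) = tr(b) * tr(a b a b) - tr(a b a) = y*z^2 - x*z - y
tr(a b a b a b a) = tr(a) * tr(b a b a b a) - tr(b a b a b) = x*z^3 - y*z^2 - 2*x*z + y
tr(a b a b a^3 b) = tr(a) * tr(a b a b a b a) - tr(a b a b a b) = x^2*z^3 - x*y*z^2 - 2*x^2*z - z^3 + x*y + 3*z
tr(b a^3 b^-1 a b a) = tr(a b a b a^3) * tr(b) - tr(a b a b a^3 b) = x^3*y*z^2 - x^2*y^2*z - x^2*z^3 - x^3*y - x*y*z^2 + 2*x^2*z + y^2*z + z^3 + 2*x*y - 3*z
tr(a^3 b^-1 a b a^-1 b) = tr(b a^3 b^-1 a b) * tr(a) - tr(b a^3 b^-1 a b a) = x^4*y^2*z - x^5*y - x^3*y^3 - 2*x^3*y*z^2 + x^4*z + x^2*z^3 + 5*x^3*y + x*y^3 + 2*x*y*z^2 - 4*x^2*z - y^2*z - z^3 - 5*x*y + 3*z
tr(a^2 b^-1 a b a^-1 b^-1 a) = tr(a^3 b^-1 a b a^-1) * tr(b) - tr(a^3 b^-1 a b a^-1 b) = -x^4*y^2*z + x^5*y + x^3*y^3 + 2*x^3*y*z^2 - x^4*z + x^2*y^2*z - x^2*z^3 - 5*x^3*y - 2*x*y^3 - 3*x*y*z^2 + 4*x^2*z + y^2*z + z^3 + 6*x*y - 3*z
tr(a b^2 a^2 b) = tr(b) * tr(a^2 b a b) - tr(a^2 b a) = x*y*z^2 - x^2*z - y^2*z + z
tr(b a^2 b^-1 a b) = tr(a b^2 a^2) * tr(b) - tr(a b^2 a^2 b) = x^2*y^2*z - x^3*y - x*y^3 - x*y*z^2 + x^2*z + 3*x*y - z
tr(b^2 a b) = tr(b) * tr(a b^2) - tr(a b) = y^2*z - x*y - z
tr(a b^2 a b a) = tr(a) * tr(b^2 a b a) - tr(b^2 a b) = x*y*z^2 - x^2*z - y^2*z + z
tr(a b^2 a b a^2) = tr(a) * tr(a b^2 a b a) - tr(a b^2 a b) = x^2*y*z^2 - x^3*z - x*y^2*z - y*z^2 + 2*x*z + y
tr(b a b^2 a b a) = tr(b) * tr(a b a b a b) - tr(a b a b a) = y*z^3 - x*z^2 - 2*y*z + x
tr(b a b^2 a b) = tr(b) * tr(a b^2 a b) - tr(a b^2 a) = y^2*z^2 - 2*x*y*z + x^2 - 2
tr(a b^2 a b a^2 b) = tr(a) * tr(b a b^2 a b a) - tr(b a b^2 a b) = x*y*z^3 - x^2*z^2 - y^2*z^2 + 2
tr(b a b a^2 b^-1 a b) = tr(a b^2 a b a^2) * tr(b) - tr(a b^2 a b a^2 b) = x^2*y^2*z^2 - x^3*y*z - x*y^3*z - x*y*z^3 + x^2*z^2 + 2*x*y*z + y^2 - 2
tr(b a b a b a b a) = tr(a b a b) * tr(a b a b) - tr(1)   [split at repeated a] = z^4 - 4*z^2 + 2
tr(a b a b a b a^2 b) = tr(a) * tr(b a b a b a b a) - tr(b a b a b a b) = x*z^4 - y*z^3 - 3*x*z^2 + 2*y*z + x
tr(b a b a^2 b^-1 a b a) = tr(a b a b a b a^2) * tr(b) - tr(a b a b a b a^2 b) = x^2*y*z^3 - x*y^2*z^2 - x*z^4 - 2*x^2*y*z + x*y^2 + 3*x*z^2 + y*z - x
tr(a b a^2 b^-1 a b a^-1 b) = tr(b a b a^2 b^-1 a b) * tr(a) - tr(b a b a^2 b^-1 a b a) = x^3*y^2*z^2 - x^4*y*z - x^2*y^3*z - 2*x^2*y*z^3 + x^3*z^2 + x*y^2*z^2 + x*z^4 + 4*x^2*y*z - 3*x*z^2 - y*z - x
tr(a^2 b^-1 a b a^-1 b^-1 a b) = tr(a b a^2 b^-1 a b a^-1) * tr(b) - tr(a b a^2 b^-1 a b a^-1 b) = -x^3*y^2*z^2 + x^4*y*z + 2*x^2*y^3*z + 2*x^2*y*z^3 - x^3*y^2 - x^3*z^2 - x*y^4 - 2*x*y^2*z^2 - x*z^4 - 3*x^2*y*z + 3*x*y^2 + 3*x*z^2 + x
tr(b^-1 a b a^-1 b^-1 a b^-1 a^2) = tr(a^2 b^-1 a b a^-1 b^-1 a) * tr(b) - tr(a^2 b^-1 a b a^-1 b^-1 a b) = -x^4*y^3*z + x^5*y^2 + x^3*y^4 + 3*x^3*y^2*z^2 - 2*x^4*y*z - x^2*y^3*z - 3*x^2*y*z^3 - 4*x^3*y^2 + x^3*z^2 - x*y^4 - x*y^2*z^2 + x*z^4 + 7*x^2*y*z + y^3*z + y*z^3 + 3*x*y^2 - 3*x*z^2 - 3*y*z - x
tr(a^4) = tr(a) * tr(a^3) - tr(a^2) = x^4 - 4*x^2 + 2
tr(a^4 b a) = tr(a) * tr(a^3 b a) - tr(a^3 b) = x^4*z - x^3*y - 3*x^2*z + 2*x*y + z
tr(b^-1 a^4 b a) = tr(a^4 b a) * tr(b) - tr(a^4 b a b) = x^4*y*z - x^3*y^2 - x^3*z^2 - 2*x^2*y*z + x^3 + 2*x*y^2 + 2*x*z^2 - 3*x
tr(a^3 b a^-1 b^-1 a) = tr(b^-1 a^4 b) * tr(a) - tr(b^-1 a^4 b a) = -x^4*y*z + x^5 + x^3*y^2 + x^3*z^2 + 2*x^2*y*z - 5*x^3 - 2*x*y^2 - 2*x*z^2 + 5*x
tr(a b a^3 b a^-1 b) = tr(b a b a^3 b) * tr(a) - tr(b a b a^3 b a) = x^3*y*z^2 - x^4*z - x^2*y^2*z - x^2*z^3 + 4*x^2*z + z^3 - 3*z
tr(a^3 b a^-1 b^-1 a b) = tr(a b a^3 b a^-1) * tr(b) - tr(a b a^3 b a^-1 b) = -x^3*y*z^2 + x^4*z + 2*x^2*y^2*z + x^2*z^3 - x^3*y - x*y^3 - 4*x^2*z - y^2*z - z^3 + 3*x*y + 3*z
tr(a b a^-1 b^-1 a b^-1 a^2) = tr(a^3 b a^-1 b^-1 a) * tr(b) - tr(a^3 b a^-1 b^-1 a b) = -x^4*y^2*z + x^5*y + x^3*y^3 + 2*x^3*y*z^2 - x^4*z - x^2*z^3 - 4*x^3*y - x*y^3 - 2*x*y*z^2 + 4*x^2*z + y^2*z + z^3 + 2*x*y - 3*z
tr(a^-1 b^-1 a b^-1 a^2 b^-2 a b) = tr(b^-1 a b a^-1 b^-1 a b^-1 a^2) * tr(b) - tr(b^-1 a b a^-1 b^-1 a b^-1 a^2 b) = -x^4*y^4*z + x^5*y^3 + x^3*y^5 + 3*x^3*y^3*z^2 - x^4*y^2*z - x^2*y^4*z - 3*x^2*y^2*z^3 - x^5*y - 5*x^3*y^3 - x^3*y*z^2 - x*y^5 - x*y^3*z^2 + x*y*z^4 + x^4*z + 7*x^2*y^2*z + x^2*z^3 + y^4*z + y^2*z^3 + 4*x^3*y + 4*x*y^3 - x*y*z^2 - 4*x^2*z - 4*y^2*z - z^3 - 3*x*y + 3*z
tr(b^-1 a b^-1 a^2 b^-2 a b^-1 a^-1) = tr(a^-1 b^-1 a b^-1 a^2 b^-2 a) * tr(b) - tr(a^-1 b^-1 a b^-1 a^2 b^-2 a b) = x^4*y^4*z - x^5*y^3 - 3*x^3*y^3*z^2 + x^4*y^2*z - x^2*y^4*z + 3*x^2*y^2*z^3 + x^5*y + 3*x^3*y^3 + x^3*y*z^2 + 2*x*y^3*z^2 - x*y*z^4 - x^4*z - 4*x^2*y^2*z - x^2*z^3 - y^2*z^3 - 4*x^3*y - 2*x*y^3 + 4*x^2*z + 2*y^2*z + z^3 + 4*x*y - 3*z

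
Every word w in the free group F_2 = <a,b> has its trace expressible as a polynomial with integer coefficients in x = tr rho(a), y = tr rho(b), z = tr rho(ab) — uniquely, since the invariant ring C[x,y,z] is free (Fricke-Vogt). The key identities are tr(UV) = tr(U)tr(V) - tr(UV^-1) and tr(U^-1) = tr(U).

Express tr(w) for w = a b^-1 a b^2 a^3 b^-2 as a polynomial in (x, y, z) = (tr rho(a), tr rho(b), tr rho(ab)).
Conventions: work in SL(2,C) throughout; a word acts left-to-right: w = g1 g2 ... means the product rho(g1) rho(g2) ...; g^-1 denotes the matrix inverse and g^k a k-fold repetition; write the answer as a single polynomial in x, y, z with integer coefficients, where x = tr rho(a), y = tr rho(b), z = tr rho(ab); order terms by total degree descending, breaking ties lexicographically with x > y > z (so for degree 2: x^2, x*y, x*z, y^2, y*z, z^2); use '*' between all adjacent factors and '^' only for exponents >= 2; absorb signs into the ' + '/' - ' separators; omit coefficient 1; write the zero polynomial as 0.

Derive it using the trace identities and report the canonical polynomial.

x^4*y^4*z - x^5*y^3 - x^3*y^5 - 2*x^3*y^3*z^2 + x^4*y^2*z + x^2*y^2*z^3 + x^5*y + 5*x^3*y^3 + x*y^5 + 2*x*y^3*z^2 - x^4*z - 5*x^2*y^2*z - y^4*z - y^2*z^3 - 4*x^3*y - 4*x*y^3 + 3*x^2*z + 4*y^2*z + 3*x*y - z

trace(a b a) = trace(a) trace(b a) - trace(b)   [square of a] = x*z - y
trace(a b a^2) = trace(a) trace(a b a) - trace(a b)   [square of a] = x^2*z - x*y - z
trace(a^4 b) = trace(a) trace(a b a^2) - trace(a b a)   [square of a] = x^3*z - x^2*y - 2*x*z + y
next, trace(a^2) = trace(a) trace(a) - trace(1)   [square of a] = x^2 - 2
and trace(a^3) = trace(a) trace(a^2) - trace(a)   [square of a] = x^3 - 3*x
trace(a^4) = trace(a) trace(a^3) - trace(a^2)   [square of a] = x^4 - 4*x^2 + 2
trace(b^2 a^4) = trace(b) trace(a^4 b) - trace(a^4)   [square of b] = x^3*y*z - x^4 - x^2*y^2 - 2*x*y*z + 4*x^2 + y^2 - 2
and trace(a b^2 a) = trace(b) trace(a^2 b) - trace(a^2)   [square of b] = x*y*z - x^2 - y^2 + 2
and trace(a b^2) = trace(b) trace(a b) - trace(a)   [square of b] = y*z - x
trace(b^2 a^3) = trace(a) trace(a b^2 a) - trace(a b^2)   [square of a] = x^2*y*z - x^3 - x*y^2 - y*z + 3*x
next, trace(a^2 b^2 a^3) = trace(a) trace(b^2 a^4) - trace(b^2 a^3)   [square of a] = x^4*y*z - x^5 - x^3*y^2 - 3*x^2*y*z + 5*x^3 + 2*x*y^2 + y*z - 5*x
next, trace(a b a b) = trace(a b) trace(a b) - trace(1)   [split at a repeated a] = z^2 - 2
trace(b^2 a b a) = trace(b) trace(a b a b) - trace(a b a)   [square of b] = y*z^2 - x*z - y
and trace(b^2 a b) = trace(b) trace(a b^2) - trace(a b)   [square of b] = y^2*z - x*y - z
trace(b a^2 b^2 a) = trace(a) trace(b^2 a b a) - trace(b^2 a b)   [square of a] = x*y*z^2 - x^2*z - y^2*z + z
trace(b a^2 b^2) = trace(b) trace(b a^2 b) - trace(b a^2)   [square of b] = x*y^2*z - x^2*y - y^3 - x*z + 3*y
trace(b a^2 b^2 a^2) = trace(a) trace(b a^2 b^2 a) - trace(b a^2 b^2)   [square of a] = x^2*y*z^2 - x^3*z - 2*x*y^2*z + x^2*y + y^3 + 2*x*z - 3*y
next, trace(a^2 b^2 a^3 b) = trace(a) trace(b a^2 b^2 a^2) - trace(b a^2 b^2 a)   [square of a] = x^3*y*z^2 - x^4*z - 2*x^2*y^2*z + x^3*y + x*y^3 - x*y*z^2 + 3*x^2*z + y^2*z - 3*x*y - z
next, trace(a^2 b^2 a^3 b^-1) = trace(a^2 b^2 a^3) trace(b) - trace(a^2 b^2 a^3 b)   [inverse elimination on b] = x^4*y^2*z - x^5*y - x^3*y^3 - x^3*y*z^2 + x^4*z - x^2*y^2*z + 4*x^3*y + x*y^3 + x*y*z^2 - 3*x^2*z - 2*x*y + z
trace(a b^2 a^3 b^-2 a) = trace(a^2 b^2 a^3 b^-1) trace(b) - trace(a^2 b^2 a^3)   [inverse elimination on b] = x^4*y^3*z - x^5*y^2 - x^3*y^4 - x^3*y^2*z^2 - x^2*y^3*z + x^5 + 5*x^3*y^2 + x*y^4 + x*y^2*z^2 - 5*x^3 - 4*x*y^2 + 5*x
next, trace(a b a b^2 a) = trace(a) trace(b a b^2 a) - trace(b a b^2)   [square of a] = x*y*z^2 - x^2*z - y^2*z + z
trace(a^2 b a b^2 a) = trace(a) trace(a b a b^2 a) - trace(a b a b^2)   [square of a] = x^2*y*z^2 - x^3*z - x*y^2*z - y*z^2 + 2*x*z + y
and trace(a b a b^2 a^3) = trace(a) trace(a^2 b a b^2 a) - trace(a^2 b a b^2)   [square of a] = x^3*y*z^2 - x^4*z - x^2*y^2*z - 2*x*y*z^2 + 3*x^2*z + y^2*z + x*y - z
next, trace(a b a b a b) = trace(b a) trace(b a b a) - trace(b^-1 a^-1)   [split at a repeated b] = z^3 - 3*z
and trace(a b a b a) = trace(a) trace(b a b a) - trace(b a b)   [square of a] = x*z^2 - y*z - x
and trace(b a b a b^2 a) = trace(b) trace(a b a b a b) - trace(a b a b a)   [square of b] = y*z^3 - x*z^2 - 2*y*z + x
trace(b a b a b^2) = trace(b) trace(a b a b^2) - trace(a b a b)   [square of b] = y^2*z^2 - x*y*z - y^2 - z^2 + 2
and trace(b a b a b^2 a^2) = trace(a) trace(b a b a b^2 a) - trace(b a b a b^2)   [square of a] = x*y*z^3 - x^2*z^2 - y^2*z^2 - x*y*z + x^2 + y^2 + z^2 - 2
trace(a b a b^2 a^3 b) = trace(a) trace(b a b a b^2 a^2) - trace(b a b a b^2 a)   [square of a] = x^2*y*z^3 - x^3*z^2 - x*y^2*z^2 - x^2*y*z - y*z^3 + x^3 + x*y^2 + 2*x*z^2 + 2*y*z - 3*x
next, trace(a b a b^2 a^3 b^-1) = trace(a b a b^2 a^3) trace(b) - trace(a b a b^2 a^3 b)   [inverse elimination on b] = x^3*y^2*z^2 - x^4*y*z - x^2*y^3*z - x^2*y*z^3 + x^3*z^2 - x*y^2*z^2 + 4*x^2*y*z + y^3*z + y*z^3 - x^3 - 2*x*z^2 - 3*y*z + 3*x
and trace(a b^2 a^3 b^-2 a b) = trace(a b a b^2 a^3 b^-1) trace(b) - trace(a b a b^2 a^3)   [inverse elimination on b] = x^3*y^3*z^2 - x^4*y^2*z - x^2*y^4*z - x^2*y^2*z^3 - x*y^3*z^2 + x^4*z + 5*x^2*y^2*z + y^4*z + y^2*z^3 - x^3*y - 3*x^2*z - 4*y^2*z + 2*x*y + z
trace(a b^-1 a b^2 a^3 b^-2) = trace(a b^2 a^3 b^-2 a) trace(b) - trace(a b^2 a^3 b^-2 a b)   [inverse elimination on b] = x^4*y^4*z - x^5*y^3 - x^3*y^5 - 2*x^3*y^3*z^2 + x^4*y^2*z + x^2*y^2*z^3 + x^5*y + 5*x^3*y^3 + x*y^5 + 2*x*y^3*z^2 - x^4*z - 5*x^2*y^2*z - y^4*z - y^2*z^3 - 4*x^3*y - 4*x*y^3 + 3*x^2*z + 4*y^2*z + 3*x*y - z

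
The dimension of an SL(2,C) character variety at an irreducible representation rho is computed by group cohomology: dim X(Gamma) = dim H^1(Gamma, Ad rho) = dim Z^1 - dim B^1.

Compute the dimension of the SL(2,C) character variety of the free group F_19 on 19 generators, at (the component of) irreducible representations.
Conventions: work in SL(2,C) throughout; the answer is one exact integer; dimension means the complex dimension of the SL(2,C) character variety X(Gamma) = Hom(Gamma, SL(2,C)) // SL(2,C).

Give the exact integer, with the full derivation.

54

Here Gamma is free of rank 19 — no relator constrains a cocycle.
A cocycle picks one sl_2 vector per generator freely, giving dim Z^1 = 3*19 = 57.
Irreducibility makes the coboundary map sl_2 -> Z^1 injective (trivial centralizer), so dim B^1 = 3.
Therefore dim X = 57 - 3 = 54.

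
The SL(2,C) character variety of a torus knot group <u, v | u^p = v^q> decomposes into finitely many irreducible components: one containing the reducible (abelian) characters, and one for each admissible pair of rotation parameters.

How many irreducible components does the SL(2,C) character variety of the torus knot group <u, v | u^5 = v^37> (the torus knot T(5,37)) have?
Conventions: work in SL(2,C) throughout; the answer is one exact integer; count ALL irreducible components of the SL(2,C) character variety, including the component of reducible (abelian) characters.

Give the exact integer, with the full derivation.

In the torus knot group T(5,37), u^5 = v^37 is central, so an irreducible representation sends it to +I or -I (Schur).
On an irreducible component, tr(u) is locked at 2*cos(pi*alpha/5) for some alpha in 1..4, and tr(v) at 2*cos(pi*beta/37) for some beta in 1..36.
u^5 = (-1)^alpha I and v^37 = (-1)^beta I must agree, so alpha and beta have equal parity.
Enumerate parity-matched pairs: 2*18 odd-odd plus 2*18 even-even gives 72.
Total: 72 irreducible-character components + 1 reducible (abelian) component = 73.

73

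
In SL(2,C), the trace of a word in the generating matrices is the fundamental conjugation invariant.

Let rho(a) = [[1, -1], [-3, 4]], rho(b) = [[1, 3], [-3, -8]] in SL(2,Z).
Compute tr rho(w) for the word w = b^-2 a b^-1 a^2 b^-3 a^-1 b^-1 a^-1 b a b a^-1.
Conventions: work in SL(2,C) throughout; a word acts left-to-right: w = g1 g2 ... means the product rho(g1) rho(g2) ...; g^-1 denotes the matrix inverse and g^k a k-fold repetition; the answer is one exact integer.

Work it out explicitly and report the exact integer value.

rho(b^-1) = [[-8, -3], [3, 1]]
... * rho(b^-1) = [[-8, -3], [3, 1]]  ->  [[55, 21], [-21, -8]]
... * rho(a) = [[1, -1], [-3, 4]]  ->  [[-8, 29], [3, -11]]
... * rho(b^-1) = [[-8, -3], [3, 1]]  ->  [[151, 53], [-57, -20]]
... * rho(a) = [[1, -1], [-3, 4]]  ->  [[-8, 61], [3, -23]]
... * rho(a) = [[1, -1], [-3, 4]]  ->  [[-191, 252], [72, -95]]
... * rho(b^-1) = [[-8, -3], [3, 1]]  ->  [[2284, 825], [-861, -311]]
... * rho(b^-1) = [[-8, -3], [3, 1]]  ->  [[-15797, -6027], [5955, 2272]]
... * rho(b^-1) = [[-8, -3], [3, 1]]  ->  [[108295, 41364], [-40824, -15593]]
... * rho(a^-1) = [[4, 1], [3, 1]]  ->  [[557272, 149659], [-210075, -56417]]
... * rho(b^-1) = [[-8, -3], [3, 1]]  ->  [[-4009199, -1522157], [1511349, 573808]]
... * rho(a^-1) = [[4, 1], [3, 1]]  ->  [[-20603267, -5531356], [7766820, 2085157]]
... * rho(b) = [[1, 3], [-3, -8]]  ->  [[-4009199, -17558953], [1511349, 6619204]]
... * rho(a) = [[1, -1], [-3, 4]]  ->  [[48667660, -66226613], [-18346263, 24965467]]
... * rho(b) = [[1, 3], [-3, -8]]  ->  [[247347499, 675815884], [-93242664, -254762525]]
... * rho(a^-1) = [[4, 1], [3, 1]]  ->  [[3016837648, 923163383], [-1137258231, -348005189]]
tr = 3016837648 + -348005189 = 2668832459

2668832459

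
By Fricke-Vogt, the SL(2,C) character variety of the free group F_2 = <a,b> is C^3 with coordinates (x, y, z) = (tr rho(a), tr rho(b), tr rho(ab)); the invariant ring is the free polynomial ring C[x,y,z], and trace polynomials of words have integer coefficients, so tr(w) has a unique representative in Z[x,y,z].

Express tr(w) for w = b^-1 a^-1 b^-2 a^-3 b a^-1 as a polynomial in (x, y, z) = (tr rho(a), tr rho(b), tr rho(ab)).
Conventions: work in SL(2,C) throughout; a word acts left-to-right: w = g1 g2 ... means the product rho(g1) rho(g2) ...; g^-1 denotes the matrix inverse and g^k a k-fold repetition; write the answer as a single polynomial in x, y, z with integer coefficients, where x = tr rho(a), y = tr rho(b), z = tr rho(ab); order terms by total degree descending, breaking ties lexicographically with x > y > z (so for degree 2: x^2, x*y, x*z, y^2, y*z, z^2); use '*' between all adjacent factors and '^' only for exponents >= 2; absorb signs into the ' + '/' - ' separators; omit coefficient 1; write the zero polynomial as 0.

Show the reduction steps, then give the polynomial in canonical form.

x^3*y^2*z^2 - x^4*y*z - x^2*y^3*z - x^2*y*z^3 + x^3*z^2 - x*y^2*z^2 + 4*x^2*y*z + y^3*z + y*z^3 - x^3 - 2*x*z^2 - 3*y*z + 3*x

trace(b^-1) = trace(b) = y
trace(b^-2) = trace(b^-1) * trace(b) - trace(1) = y^2 - 2
trace(a b^-1) = trace(a) * trace(b) - trace(a b) = x*y - z
trace(b^-2 a) = trace(a b^-1) * trace(b) - trace(a) = x*y^2 - y*z - x
trace(a^-1 b^-2) = trace(b^-2) * trace(a) - trace(b^-2 a) = y*z - x
trace(b^-2 a^-2) = trace(a^-1 b^-2) * trace(a) - trace(a^-1 b^-2 a) = x*y*z - x^2 - y^2 + 2
trace(b^-2 a^-3) = trace(b^-2 a^-2) * trace(a) - trace(b^-2 a^-1) = x^2*y*z - x^3 - x*y^2 - y*z + 3*x
trace(a^-1 b^-2 a^-3) = trace(b^-2 a^-3) * trace(a) - trace(b^-2 a^-2) = x^3*y*z - x^4 - x^2*y^2 - 2*x*y*z + 4*x^2 + y^2 - 2
trace(b a b a) = trace(a b) * trace(a b) - trace(1)   [split at repeated a] = z^2 - 2
trace(b a b a^-1) = trace(b a b) * trace(a) - trace(b a b a) = x*y*z - x^2 - z^2 + 2
trace(a^-2 b a b) = trace(b a b a^-1) * trace(a) - trace(b a b) = x^2*y*z - x^3 - x*z^2 - y*z + 3*x
trace(a^-1 b a b^-1 a^-1) = trace(a^-2 b a) * trace(b) - trace(a^-2 b a b) = -x^2*y*z + x^3 + x*y^2 + x*z^2 - 3*x
trace(a^-1 b a b^-1) = trace(a^-1 b a) * trace(b) - trace(a^-1 b a b) = -x*y*z + x^2 + y^2 + z^2 - 2
trace(a^-2 b a b^-1 a^-1) = trace(a^-1 b a b^-1 a^-1) * trace(a) - trace(a^-1 b a b^-1) = -x^3*y*z + x^4 + x^2*y^2 + x^2*z^2 + x*y*z - 4*x^2 - y^2 - z^2 + 2
trace(b a^-2 b) = trace(a^-1 b^2) * trace(a) - trace(a^-1 b^2 a) = x^2*y^2 - x*y*z - x^2 - y^2 + 2
trace(b a b^2) = trace(b) * trace(b a b) - trace(b a) = y^2*z - x*y - z
trace(a b a) = trace(a) * trace(b a) - trace(b) = x*z - y
trace(b a b^2 a) = trace(b) * trace(a b a b) - trace(a b a) = y*z^2 - x*z - y
trace(b a b^2 a^-1) = trace(b a b^2) * trace(a) - trace(b a b^2 a) = x*y^2*z - x^2*y - y*z^2 + y
trace(b a^-2 b a b) = trace(b a b^2 a^-1) * trace(a) - trace(b a b^2) = x^2*y^2*z - x^3*y - x*y*z^2 - y^2*z + 2*x*y + z
trace(b a b a b a) = trace(b a) * trace(b a b a) - trace(b^-1 a^-1)   [split at repeated b] = z^3 - 3*z
trace(a^-1 b a b a b) = trace(b a b a b) * trace(a) - trace(b a b a b a) = x*y*z^2 - x^2*z - z^3 - x*y + 3*z
trace(b a^-2 b a b a) = trace(a^-1 b a b a b) * trace(a) - trace(a^-1 b a b a b a) = x^2*y*z^2 - x^3*z - x*z^3 - x^2*y - y*z^2 + 4*x*z + y
trace(a^-1 b a^-2 b a b) = trace(b a^-2 b a b) * trace(a) - trace(b a^-2 b a b a) = x^3*y^2*z - x^4*y - 2*x^2*y*z^2 + x^3*z - x*y^2*z + x*z^3 + 3*x^2*y + y*z^2 - 3*x*z - y
trace(a^-2 b a b^-1 a^-1 b) = trace(a^-1 b a^-2 b a) * trace(b) - trace(a^-1 b a^-2 b a b) = -x^3*y^2*z + x^4*y + x^2*y^3 + 2*x^2*y*z^2 - x^3*z - x*z^3 - 4*x^2*y - y^3 - y*z^2 + 3*x*z + 3*y
trace(b a b^-1 a^-1 b^-1 a^-2) = trace(a^-2 b a b^-1 a^-1) * trace(b) - trace(a^-2 b a b^-1 a^-1 b) = -x^2*y*z^2 + x^3*z + x*y^2*z + x*z^3 - 3*x*z - y
trace(b a b^-1 a b) = trace(a b^2 a) * trace(b) - trace(a b^2 a b) = x*y^2*z - x^2*y - y^3 - y*z^2 + x*z + 3*y
trace(a b a b a) = trace(a) * trace(b a b a) - trace(b a b) = x*z^2 - y*z - x
trace(b a b^-1 a b a) = trace(a b a b a) * trace(b) - trace(a b a b a b) = x*y*z^2 - y^2*z - z^3 - x*y + 3*z
trace(b a^-1 b a b^-1 a) = trace(b a b^-1 a b) * trace(a) - trace(b a b^-1 a b a) = x^2*y^2*z - x^3*y - x*y^3 - 2*x*y*z^2 + x^2*z + y^2*z + z^3 + 4*x*y - 3*z
trace(a^-1 b a b^-1 a^-1 b) = trace(b a^-1 b a b^-1) * trace(a) - trace(b a^-1 b a b^-1 a) = -x^2*y^2*z + x^3*y + x*y^3 + 2*x*y*z^2 - x^2*z - y^2*z - z^3 - 3*x*y + 3*z
trace(b a b^-1 a^-1 b^-1 a^-1) = trace(a^-1 b a b^-1 a^-1) * trace(b) - trace(a^-1 b a b^-1 a^-1 b) = -x*y*z^2 + x^2*z + y^2*z + z^3 - 3*z
trace(b^-1 a^-3 b a b^-1 a^-1) = trace(b a b^-1 a^-1 b^-1 a^-2) * trace(a) - trace(b a b^-1 a^-1 b^-1 a^-1) = -x^3*y*z^2 + x^4*z + x^2*y^2*z + x^2*z^3 + x*y*z^2 - 4*x^2*z - y^2*z - z^3 - x*y + 3*z
trace(a^-3 b a b^-1 a^-1) = trace(b a b^-1 a^-3) * trace(a) - trace(b a b^-1 a^-2) = -x^4*y*z + x^5 + x^3*y^2 + x^3*z^2 + 2*x^2*y*z - 5*x^3 - 2*x*y^2 - 2*x*z^2 + 5*x
trace(b^-1 a^-1 b^-2 a^-3 b a) = trace(b^-1 a^-3 b a b^-1 a^-1) * trace(b) - trace(b^-1 a^-3 b a b^-1 a^-1 b) = -x^3*y^2*z^2 + 2*x^4*y*z + x^2*y^3*z + x^2*y*z^3 - x^5 - x^3*y^2 - x^3*z^2 + x*y^2*z^2 - 6*x^2*y*z - y^3*z - y*z^3 + 5*x^3 + x*y^2 + 2*x*z^2 + 3*y*z - 5*x
trace(b^-1 a^-1 b^-2 a^-3 b a^-1) = trace(b^-1 a^-1 b^-2 a^-3 b) * trace(a) - trace(b^-1 a^-1 b^-2 a^-3 b a) = x^3*y^2*z^2 - x^4*y*z - x^2*y^3*z - x^2*y*z^3 + x^3*z^2 - x*y^2*z^2 + 4*x^2*y*z + y^3*z + y*z^3 - x^3 - 2*x*z^2 - 3*y*z + 3*x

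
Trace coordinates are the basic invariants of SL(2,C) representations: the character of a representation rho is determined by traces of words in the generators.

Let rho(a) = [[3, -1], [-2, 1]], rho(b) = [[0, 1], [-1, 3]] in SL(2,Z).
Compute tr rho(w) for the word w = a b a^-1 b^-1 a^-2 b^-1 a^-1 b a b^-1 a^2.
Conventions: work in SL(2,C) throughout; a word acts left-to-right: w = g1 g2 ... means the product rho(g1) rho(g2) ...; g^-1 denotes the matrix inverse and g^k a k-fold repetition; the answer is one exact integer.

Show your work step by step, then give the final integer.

rho(a) = [[3, -1], [-2, 1]]
... * rho(b) = [[0, 1], [-1, 3]]  ->  [[1, 0], [-1, 1]]
... * rho(a^-1) = [[1, 1], [2, 3]]  ->  [[1, 1], [1, 2]]
... * rho(b^-1) = [[3, -1], [1, 0]]  ->  [[4, -1], [5, -1]]
... * rho(a^-1) = [[1, 1], [2, 3]]  ->  [[2, 1], [3, 2]]
... * rho(a^-1) = [[1, 1], [2, 3]]  ->  [[4, 5], [7, 9]]
... * rho(b^-1) = [[3, -1], [1, 0]]  ->  [[17, -4], [30, -7]]
... * rho(a^-1) = [[1, 1], [2, 3]]  ->  [[9, 5], [16, 9]]
... * rho(b) = [[0, 1], [-1, 3]]  ->  [[-5, 24], [-9, 43]]
... * rho(a) = [[3, -1], [-2, 1]]  ->  [[-63, 29], [-113, 52]]
... * rho(b^-1) = [[3, -1], [1, 0]]  ->  [[-160, 63], [-287, 113]]
... * rho(a) = [[3, -1], [-2, 1]]  ->  [[-606, 223], [-1087, 400]]
... * rho(a) = [[3, -1], [-2, 1]]  ->  [[-2264, 829], [-4061, 1487]]
tr = -2264 + 1487 = -777

-777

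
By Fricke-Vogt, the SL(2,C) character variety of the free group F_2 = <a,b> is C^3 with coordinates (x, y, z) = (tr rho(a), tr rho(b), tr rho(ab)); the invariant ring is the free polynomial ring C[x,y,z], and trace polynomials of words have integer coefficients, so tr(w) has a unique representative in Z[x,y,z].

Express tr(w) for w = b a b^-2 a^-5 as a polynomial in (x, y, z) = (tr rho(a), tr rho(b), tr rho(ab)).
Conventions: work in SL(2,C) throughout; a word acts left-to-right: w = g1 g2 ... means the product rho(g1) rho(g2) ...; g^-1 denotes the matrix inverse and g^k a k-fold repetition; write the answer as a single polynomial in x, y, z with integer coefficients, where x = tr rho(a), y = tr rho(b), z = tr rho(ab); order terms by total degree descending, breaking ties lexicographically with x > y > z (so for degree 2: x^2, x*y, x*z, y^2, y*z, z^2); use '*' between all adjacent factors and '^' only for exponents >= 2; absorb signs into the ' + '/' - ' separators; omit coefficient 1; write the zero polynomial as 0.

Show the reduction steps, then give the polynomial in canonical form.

-x^5*y^2*z + x^6*y + x^4*y^3 + x^4*y*z^2 + 3*x^3*y^2*z - 7*x^4*y - 3*x^2*y^3 - 3*x^2*y*z^2 + x^3*z - x*y^2*z + 12*x^2*y + y^3 + y*z^2 - 2*x*z - 3*y

trace(b a b) = trace(b)*trace(a b) - trace(a) = y*z - x
use: trace(b a b a) = trace(b a)*trace(b a) - trace(1)   [split at repeated b] = z^2 - 2
trace(a^-1 b a b) = trace(b a b)*trace(a) - trace(b a b a) = x*y*z - x^2 - z^2 + 2
trace(a^-1 b a b^-1) = trace(a^-1 b a)*trace(b) - trace(a^-1 b a b) = -x*y*z + x^2 + y^2 + z^2 - 2
use: trace(b^-1 a^-2 b a) = trace(a^-1 b a b^-1)*trace(a) - trace(a^-1 b a b^-1 a) = -x^2*y*z + x^3 + x*y^2 + x*z^2 - 3*x
trace(a^-1 b) = trace(b)*trace(a) - trace(b a) = x*y - z
apply: trace(a^-1 b a b^-2 a^-1) = trace(b^-1 a^-2 b a)*trace(b) - trace(b^-1 a^-2 b a b) = -x^2*y^2*z + x^3*y + x*y^3 + x*y*z^2 - 4*x*y + z
trace(a^-1 b a b^-2) = trace(b^-1 a^-1 b a)*trace(b) - trace(b^-1 a^-1 b a b) = -x*y^2*z + x^2*y + y^3 + y*z^2 - 3*y
use: trace(a^-3 b a b^-2) = trace(a^-1 b a b^-2 a^-1)*trace(a) - trace(a^-1 b a b^-2) = -x^3*y^2*z + x^4*y + x^2*y^3 + x^2*y*z^2 + x*y^2*z - 5*x^2*y - y^3 - y*z^2 + x*z + 3*y
apply: trace(b a b^-2 a^-4) = trace(a^-3 b a b^-2)*trace(a) - trace(a^-3 b a b^-2 a) = -x^4*y^2*z + x^5*y + x^3*y^3 + x^3*y*z^2 + 2*x^2*y^2*z - 6*x^3*y - 2*x*y^3 - 2*x*y*z^2 + x^2*z + 7*x*y - z
trace(b a b^-2 a^-5) = trace(b a b^-2 a^-4)*trace(a) - trace(b a b^-2 a^-3) = -x^5*y^2*z + x^6*y + x^4*y^3 + x^4*y*z^2 + 3*x^3*y^2*z - 7*x^4*y - 3*x^2*y^3 - 3*x^2*y*z^2 + x^3*z - x*y^2*z + 12*x^2*y + y^3 + y*z^2 - 2*x*z - 3*y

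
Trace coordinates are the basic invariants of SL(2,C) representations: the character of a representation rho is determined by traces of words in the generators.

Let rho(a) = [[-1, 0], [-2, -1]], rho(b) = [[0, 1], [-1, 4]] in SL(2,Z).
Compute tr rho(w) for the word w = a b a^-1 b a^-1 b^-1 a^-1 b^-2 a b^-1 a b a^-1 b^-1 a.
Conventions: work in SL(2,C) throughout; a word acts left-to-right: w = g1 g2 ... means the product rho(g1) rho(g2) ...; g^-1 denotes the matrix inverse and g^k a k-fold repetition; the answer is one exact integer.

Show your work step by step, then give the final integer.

rho(a) = [[-1, 0], [-2, -1]]
... * rho(b) = [[0, 1], [-1, 4]]  ->  [[0, -1], [1, -6]]
... * rho(a^-1) = [[-1, 0], [2, -1]]  ->  [[-2, 1], [-13, 6]]
... * rho(b) = [[0, 1], [-1, 4]]  ->  [[-1, 2], [-6, 11]]
... * rho(a^-1) = [[-1, 0], [2, -1]]  ->  [[5, -2], [28, -11]]
... * rho(b^-1) = [[4, -1], [1, 0]]  ->  [[18, -5], [101, -28]]
... * rho(a^-1) = [[-1, 0], [2, -1]]  ->  [[-28, 5], [-157, 28]]
... * rho(b^-1) = [[4, -1], [1, 0]]  ->  [[-107, 28], [-600, 157]]
... * rho(b^-1) = [[4, -1], [1, 0]]  ->  [[-400, 107], [-2243, 600]]
... * rho(a) = [[-1, 0], [-2, -1]]  ->  [[186, -107], [1043, -600]]
... * rho(b^-1) = [[4, -1], [1, 0]]  ->  [[637, -186], [3572, -1043]]
... * rho(a) = [[-1, 0], [-2, -1]]  ->  [[-265, 186], [-1486, 1043]]
... * rho(b) = [[0, 1], [-1, 4]]  ->  [[-186, 479], [-1043, 2686]]
... * rho(a^-1) = [[-1, 0], [2, -1]]  ->  [[1144, -479], [6415, -2686]]
... * rho(b^-1) = [[4, -1], [1, 0]]  ->  [[4097, -1144], [22974, -6415]]
... * rho(a) = [[-1, 0], [-2, -1]]  ->  [[-1809, 1144], [-10144, 6415]]
tr = -1809 + 6415 = 4606

4606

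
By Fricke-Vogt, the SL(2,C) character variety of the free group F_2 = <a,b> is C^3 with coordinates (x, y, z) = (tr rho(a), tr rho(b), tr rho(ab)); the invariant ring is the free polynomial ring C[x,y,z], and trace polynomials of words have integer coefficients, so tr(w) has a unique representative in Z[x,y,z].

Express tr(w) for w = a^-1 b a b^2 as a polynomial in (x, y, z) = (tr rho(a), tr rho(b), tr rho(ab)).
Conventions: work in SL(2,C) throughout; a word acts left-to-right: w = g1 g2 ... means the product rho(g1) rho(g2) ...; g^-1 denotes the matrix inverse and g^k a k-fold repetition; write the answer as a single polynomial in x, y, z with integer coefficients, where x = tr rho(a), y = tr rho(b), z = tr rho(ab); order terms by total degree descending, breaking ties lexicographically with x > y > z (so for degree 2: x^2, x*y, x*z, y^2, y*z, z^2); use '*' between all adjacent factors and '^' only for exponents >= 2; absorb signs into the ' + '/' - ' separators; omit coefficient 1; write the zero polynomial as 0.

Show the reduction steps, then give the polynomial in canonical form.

x*y^2*z - x^2*y - y*z^2 + y

tr(b a b) = tr(b) tr(a b) - tr(a) = y*z - x
tr(b a b^2) = tr(b) tr(b a b) - tr(b a) = y^2*z - x*y - z
tr(a b a b) = tr(a b) tr(a b) - tr(1)   [split at repeated a] = z^2 - 2
use: tr(a b a) = tr(a) tr(b a) - tr(b) = x*z - y
tr(b a b^2 a) = tr(b) tr(a b a b) - tr(a b a) = y*z^2 - x*z - y
tr(a^-1 b a b^2) = tr(b a b^2) tr(a) - tr(b a b^2 a) = x*y^2*z - x^2*y - y*z^2 + y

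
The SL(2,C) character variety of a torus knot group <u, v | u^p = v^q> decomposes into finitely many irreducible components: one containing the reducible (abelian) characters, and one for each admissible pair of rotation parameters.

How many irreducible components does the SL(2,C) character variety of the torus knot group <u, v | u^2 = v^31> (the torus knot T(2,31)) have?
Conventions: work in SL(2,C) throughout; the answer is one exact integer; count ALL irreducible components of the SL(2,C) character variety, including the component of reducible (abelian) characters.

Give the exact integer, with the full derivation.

Gamma = < u, v | u^2 = v^31 > (torus knot T(2,31)); the central element u^2 = v^31 acts as +I or -I in any irreducible SL(2,C) representation.
So on each irreducible component the traces are pinned: tr(u) = 2*cos(pi*alpha/2) with 1 <= alpha <= 1, tr(v) = 2*cos(pi*beta/31) with 1 <= beta <= 30.
u^2 = (-1)^alpha I and v^31 = (-1)^beta I must agree, so alpha and beta have equal parity.
count pairs: odd alpha (1 choices) x odd beta (15), plus even alpha (0) x even beta (15): 1*15 + 0*15 = 15.
components with irreducible characters: 15; plus the single component of reducible (abelian) characters: total 16.

16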